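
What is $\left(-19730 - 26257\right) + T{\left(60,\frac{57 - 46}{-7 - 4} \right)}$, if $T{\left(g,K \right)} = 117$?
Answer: $-45870$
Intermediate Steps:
$\left(-19730 - 26257\right) + T{\left(60,\frac{57 - 46}{-7 - 4} \right)} = \left(-19730 - 26257\right) + 117 = -45987 + 117 = -45870$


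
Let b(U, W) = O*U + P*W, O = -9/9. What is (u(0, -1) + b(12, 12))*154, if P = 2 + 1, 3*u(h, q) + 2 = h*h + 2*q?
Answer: 10472/3 ≈ 3490.7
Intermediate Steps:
u(h, q) = -⅔ + h²/3 + 2*q/3 (u(h, q) = -⅔ + (h*h + 2*q)/3 = -⅔ + (h² + 2*q)/3 = -⅔ + (h²/3 + 2*q/3) = -⅔ + h²/3 + 2*q/3)
O = -1 (O = -9*⅑ = -1)
P = 3
b(U, W) = -U + 3*W
(u(0, -1) + b(12, 12))*154 = ((-⅔ + (⅓)*0² + (⅔)*(-1)) + (-1*12 + 3*12))*154 = ((-⅔ + (⅓)*0 - ⅔) + (-12 + 36))*154 = ((-⅔ + 0 - ⅔) + 24)*154 = (-4/3 + 24)*154 = (68/3)*154 = 10472/3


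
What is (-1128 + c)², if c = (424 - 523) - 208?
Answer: 2059225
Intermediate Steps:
c = -307 (c = -99 - 208 = -307)
(-1128 + c)² = (-1128 - 307)² = (-1435)² = 2059225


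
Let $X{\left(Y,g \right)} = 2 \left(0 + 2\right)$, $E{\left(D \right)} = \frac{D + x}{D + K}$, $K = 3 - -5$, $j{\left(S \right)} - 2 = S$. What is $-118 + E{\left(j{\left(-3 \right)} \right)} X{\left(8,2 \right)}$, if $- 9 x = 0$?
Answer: $- \frac{830}{7} \approx -118.57$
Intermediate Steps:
$x = 0$ ($x = \left(- \frac{1}{9}\right) 0 = 0$)
$j{\left(S \right)} = 2 + S$
$K = 8$ ($K = 3 + 5 = 8$)
$E{\left(D \right)} = \frac{D}{8 + D}$ ($E{\left(D \right)} = \frac{D + 0}{D + 8} = \frac{D}{8 + D}$)
$X{\left(Y,g \right)} = 4$ ($X{\left(Y,g \right)} = 2 \cdot 2 = 4$)
$-118 + E{\left(j{\left(-3 \right)} \right)} X{\left(8,2 \right)} = -118 + \frac{2 - 3}{8 + \left(2 - 3\right)} 4 = -118 + - \frac{1}{8 - 1} \cdot 4 = -118 + - \frac{1}{7} \cdot 4 = -118 + \left(-1\right) \frac{1}{7} \cdot 4 = -118 - \frac{4}{7} = - \frac{830}{7}$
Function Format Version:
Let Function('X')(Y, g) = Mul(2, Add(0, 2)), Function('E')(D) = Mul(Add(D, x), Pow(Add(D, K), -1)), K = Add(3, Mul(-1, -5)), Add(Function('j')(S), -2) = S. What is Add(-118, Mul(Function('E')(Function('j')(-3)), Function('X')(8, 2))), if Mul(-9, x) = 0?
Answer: Rational(-830, 7) ≈ -118.57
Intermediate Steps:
x = 0 (x = Mul(Rational(-1, 9), 0) = 0)
Function('j')(S) = Add(2, S)
K = 8 (K = Add(3, 5) = 8)
Function('E')(D) = Mul(D, Pow(Add(8, D), -1)) (Function('E')(D) = Mul(Add(D, 0), Pow(Add(D, 8), -1)) = Mul(D, Pow(Add(8, D), -1)))
Function('X')(Y, g) = 4 (Function('X')(Y, g) = Mul(2, 2) = 4)
Add(-118, Mul(Function('E')(Function('j')(-3)), Function('X')(8, 2))) = Add(-118, Mul(Mul(Add(2, -3), Pow(Add(8, Add(2, -3)), -1)), 4)) = Add(-118, Mul(Mul(-1, Pow(Add(8, -1), -1)), 4)) = Add(-118, Mul(Mul(-1, Pow(7, -1)), 4)) = Add(-118, Mul(Mul(-1, Rational(1, 7)), 4)) = Add(-118, Mul(Rational(-1, 7), 4)) = Add(-118, Rational(-4, 7)) = Rational(-830, 7)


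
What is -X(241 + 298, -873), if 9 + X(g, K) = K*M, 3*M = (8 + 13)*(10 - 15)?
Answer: -30546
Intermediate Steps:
M = -35 (M = ((8 + 13)*(10 - 15))/3 = (21*(-5))/3 = (⅓)*(-105) = -35)
X(g, K) = -9 - 35*K (X(g, K) = -9 + K*(-35) = -9 - 35*K)
-X(241 + 298, -873) = -(-9 - 35*(-873)) = -(-9 + 30555) = -1*30546 = -30546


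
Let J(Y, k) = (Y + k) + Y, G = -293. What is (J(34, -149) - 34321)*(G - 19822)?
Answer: 691996230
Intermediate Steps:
J(Y, k) = k + 2*Y
(J(34, -149) - 34321)*(G - 19822) = ((-149 + 2*34) - 34321)*(-293 - 19822) = ((-149 + 68) - 34321)*(-20115) = (-81 - 34321)*(-20115) = -34402*(-20115) = 691996230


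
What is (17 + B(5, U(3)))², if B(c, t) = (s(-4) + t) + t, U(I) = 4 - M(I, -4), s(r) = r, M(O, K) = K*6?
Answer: 4761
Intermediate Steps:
M(O, K) = 6*K
U(I) = 28 (U(I) = 4 - 6*(-4) = 4 - 1*(-24) = 4 + 24 = 28)
B(c, t) = -4 + 2*t (B(c, t) = (-4 + t) + t = -4 + 2*t)
(17 + B(5, U(3)))² = (17 + (-4 + 2*28))² = (17 + (-4 + 56))² = (17 + 52)² = 69² = 4761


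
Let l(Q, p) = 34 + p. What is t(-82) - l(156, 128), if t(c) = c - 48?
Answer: -292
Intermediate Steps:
t(c) = -48 + c
t(-82) - l(156, 128) = (-48 - 82) - (34 + 128) = -130 - 1*162 = -130 - 162 = -292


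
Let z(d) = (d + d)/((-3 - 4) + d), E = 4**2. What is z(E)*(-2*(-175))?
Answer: 11200/9 ≈ 1244.4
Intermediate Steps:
E = 16
z(d) = 2*d/(-7 + d) (z(d) = (2*d)/(-7 + d) = 2*d/(-7 + d))
z(E)*(-2*(-175)) = (2*16/(-7 + 16))*(-2*(-175)) = (2*16/9)*350 = (2*16*(1/9))*350 = (32/9)*350 = 11200/9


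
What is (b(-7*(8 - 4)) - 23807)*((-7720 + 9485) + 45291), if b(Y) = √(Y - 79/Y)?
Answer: -1120262192 + 23528*I*√4935/7 ≈ -1.1203e+9 + 2.3612e+5*I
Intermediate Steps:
(b(-7*(8 - 4)) - 23807)*((-7720 + 9485) + 45291) = (√(-7*(8 - 4) - 79*(-1/(7*(8 - 4)))) - 23807)*((-7720 + 9485) + 45291) = (√(-7*4 - 79/((-7*4))) - 23807)*(1765 + 45291) = (√(-28 - 79/(-28)) - 23807)*47056 = (√(-28 - 79*(-1/28)) - 23807)*47056 = (√(-28 + 79/28) - 23807)*47056 = (√(-705/28) - 23807)*47056 = (I*√4935/14 - 23807)*47056 = (-23807 + I*√4935/14)*47056 = -1120262192 + 23528*I*√4935/7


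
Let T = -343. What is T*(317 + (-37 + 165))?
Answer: -152635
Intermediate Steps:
T*(317 + (-37 + 165)) = -343*(317 + (-37 + 165)) = -343*(317 + 128) = -343*445 = -152635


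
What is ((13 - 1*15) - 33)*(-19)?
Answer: 665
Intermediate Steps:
((13 - 1*15) - 33)*(-19) = ((13 - 15) - 33)*(-19) = (-2 - 33)*(-19) = -35*(-19) = 665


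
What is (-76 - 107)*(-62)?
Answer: 11346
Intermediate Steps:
(-76 - 107)*(-62) = -183*(-62) = 11346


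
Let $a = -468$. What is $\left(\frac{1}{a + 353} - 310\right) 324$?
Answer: $- \frac{11550924}{115} \approx -1.0044 \cdot 10^{5}$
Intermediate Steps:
$\left(\frac{1}{a + 353} - 310\right) 324 = \left(\frac{1}{-468 + 353} - 310\right) 324 = \left(\frac{1}{-115} - 310\right) 324 = \left(- \frac{1}{115} - 310\right) 324 = \left(- \frac{35651}{115}\right) 324 = - \frac{11550924}{115}$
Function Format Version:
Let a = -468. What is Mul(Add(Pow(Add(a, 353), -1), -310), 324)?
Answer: Rational(-11550924, 115) ≈ -1.0044e+5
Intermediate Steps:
Mul(Add(Pow(Add(a, 353), -1), -310), 324) = Mul(Add(Pow(Add(-468, 353), -1), -310), 324) = Mul(Add(Pow(-115, -1), -310), 324) = Mul(Add(Rational(-1, 115), -310), 324) = Mul(Rational(-35651, 115), 324) = Rational(-11550924, 115)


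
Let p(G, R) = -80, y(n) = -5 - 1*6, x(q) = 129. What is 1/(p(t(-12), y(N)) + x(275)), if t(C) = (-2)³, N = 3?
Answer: 1/49 ≈ 0.020408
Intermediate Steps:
y(n) = -11 (y(n) = -5 - 6 = -11)
t(C) = -8
1/(p(t(-12), y(N)) + x(275)) = 1/(-80 + 129) = 1/49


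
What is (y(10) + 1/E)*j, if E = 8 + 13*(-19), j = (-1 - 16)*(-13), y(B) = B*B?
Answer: 5281679/239 ≈ 22099.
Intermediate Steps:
y(B) = B²
j = 221 (j = -17*(-13) = 221)
E = -239 (E = 8 - 247 = -239)
(y(10) + 1/E)*j = (10² + 1/(-239))*221 = (100 - 1/239)*221 = (23899/239)*221 = 5281679/239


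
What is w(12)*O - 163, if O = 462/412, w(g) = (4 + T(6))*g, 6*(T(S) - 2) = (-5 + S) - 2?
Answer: -8704/103 ≈ -84.505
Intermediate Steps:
T(S) = 5/6 + S/6 (T(S) = 2 + ((-5 + S) - 2)/6 = 2 + (-7 + S)/6 = 2 + (-7/6 + S/6) = 5/6 + S/6)
w(g) = 35*g/6 (w(g) = (4 + (5/6 + (1/6)*6))*g = (4 + (5/6 + 1))*g = (4 + 11/6)*g = 35*g/6)
O = 231/206 (O = 462*(1/412) = 231/206 ≈ 1.1214)
w(12)*O - 163 = ((35/6)*12)*(231/206) - 163 = 70*(231/206) - 163 = 8085/103 - 163 = -8704/103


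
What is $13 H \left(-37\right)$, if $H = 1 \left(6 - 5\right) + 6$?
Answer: $-3367$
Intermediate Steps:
$H = 7$ ($H = 1 \left(6 - 5\right) + 6 = 1 \cdot 1 + 6 = 1 + 6 = 7$)
$13 H \left(-37\right) = 13 \cdot 7 \left(-37\right) = 91 \left(-37\right) = -3367$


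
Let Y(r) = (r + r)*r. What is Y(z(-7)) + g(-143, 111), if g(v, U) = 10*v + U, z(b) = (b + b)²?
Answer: 75513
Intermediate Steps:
z(b) = 4*b² (z(b) = (2*b)² = 4*b²)
Y(r) = 2*r² (Y(r) = (2*r)*r = 2*r²)
g(v, U) = U + 10*v
Y(z(-7)) + g(-143, 111) = 2*(4*(-7)²)² + (111 + 10*(-143)) = 2*(4*49)² + (111 - 1430) = 2*196² - 1319 = 2*38416 - 1319 = 76832 - 1319 = 75513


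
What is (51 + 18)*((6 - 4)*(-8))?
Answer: -1104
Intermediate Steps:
(51 + 18)*((6 - 4)*(-8)) = 69*(2*(-8)) = 69*(-16) = -1104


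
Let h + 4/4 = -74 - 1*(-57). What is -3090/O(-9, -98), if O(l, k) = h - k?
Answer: -309/8 ≈ -38.625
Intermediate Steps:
h = -18 (h = -1 + (-74 - 1*(-57)) = -1 + (-74 + 57) = -1 - 17 = -18)
O(l, k) = -18 - k
-3090/O(-9, -98) = -3090/(-18 - 1*(-98)) = -3090/(-18 + 98) = -3090/80 = -3090*1/80 = -309/8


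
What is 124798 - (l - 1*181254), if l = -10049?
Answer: 316101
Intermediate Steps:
124798 - (l - 1*181254) = 124798 - (-10049 - 1*181254) = 124798 - (-10049 - 181254) = 124798 - 1*(-191303) = 124798 + 191303 = 316101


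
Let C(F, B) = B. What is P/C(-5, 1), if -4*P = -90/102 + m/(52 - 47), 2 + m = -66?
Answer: 1231/340 ≈ 3.6206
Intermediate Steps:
m = -68 (m = -2 - 66 = -68)
P = 1231/340 (P = -(-90/102 - 68/(52 - 47))/4 = -(-90*1/102 - 68/5)/4 = -(-15/17 - 68*⅕)/4 = -(-15/17 - 68/5)/4 = -¼*(-1231/85) = 1231/340 ≈ 3.6206)
P/C(-5, 1) = (1231/340)/1 = (1231/340)*1 = 1231/340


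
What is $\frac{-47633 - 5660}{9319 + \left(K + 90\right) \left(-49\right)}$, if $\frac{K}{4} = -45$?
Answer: $- \frac{53293}{13729} \approx -3.8818$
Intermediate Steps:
$K = -180$ ($K = 4 \left(-45\right) = -180$)
$\frac{-47633 - 5660}{9319 + \left(K + 90\right) \left(-49\right)} = \frac{-47633 - 5660}{9319 + \left(-180 + 90\right) \left(-49\right)} = - \frac{53293}{9319 - -4410} = - \frac{53293}{9319 + 4410} = - \frac{53293}{13729}$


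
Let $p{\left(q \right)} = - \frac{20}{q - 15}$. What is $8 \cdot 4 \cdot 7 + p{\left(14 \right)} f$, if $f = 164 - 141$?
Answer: $684$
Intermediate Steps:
$p{\left(q \right)} = - \frac{20}{-15 + q}$
$f = 23$
$8 \cdot 4 \cdot 7 + p{\left(14 \right)} f = 8 \cdot 4 \cdot 7 + - \frac{20}{-15 + 14} \cdot 23 = 32 \cdot 7 + - \frac{20}{-1} \cdot 23 = 224 + \left(-20\right) \left(-1\right) 23 = 224 + 20 \cdot 23 = 224 + 460 = 684$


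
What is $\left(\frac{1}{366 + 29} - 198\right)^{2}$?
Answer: $\frac{6116647681}{156025} \approx 39203.0$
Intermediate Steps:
$\left(\frac{1}{366 + 29} - 198\right)^{2} = \left(\frac{1}{395} - 198\right)^{2} = \left(- \frac{78209}{395}\right)^{2} = \frac{6116647681}{156025}$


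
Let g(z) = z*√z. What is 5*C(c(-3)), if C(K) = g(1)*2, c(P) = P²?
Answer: 10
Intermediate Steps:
g(z) = z^(3/2)
C(K) = 2 (C(K) = 1^(3/2)*2 = 1*2 = 2)
5*C(c(-3)) = 5*2 = 10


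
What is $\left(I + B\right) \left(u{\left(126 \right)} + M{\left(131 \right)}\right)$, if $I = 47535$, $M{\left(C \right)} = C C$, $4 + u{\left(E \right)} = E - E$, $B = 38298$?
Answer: $1472636781$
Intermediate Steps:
$u{\left(E \right)} = -4$ ($u{\left(E \right)} = -4 + \left(E - E\right) = -4 + 0 = -4$)
$M{\left(C \right)} = C^{2}$
$\left(I + B\right) \left(u{\left(126 \right)} + M{\left(131 \right)}\right) = \left(47535 + 38298\right) \left(-4 + 131^{2}\right) = 85833 \left(-4 + 17161\right) = 85833 \cdot 17157 = 1472636781$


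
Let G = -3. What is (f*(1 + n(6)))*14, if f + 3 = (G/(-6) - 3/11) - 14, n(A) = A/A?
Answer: -5166/11 ≈ -469.64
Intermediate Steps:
n(A) = 1
f = -369/22 (f = -3 + ((-3/(-6) - 3/11) - 14) = -3 + ((-3*(-⅙) - 3*1/11) - 14) = -3 + ((½ - 3/11) - 14) = -3 + (5/22 - 14) = -3 - 303/22 = -369/22 ≈ -16.773)
(f*(1 + n(6)))*14 = -369*(1 + 1)/22*14 = -369/22*2*14 = -369/11*14 = -5166/11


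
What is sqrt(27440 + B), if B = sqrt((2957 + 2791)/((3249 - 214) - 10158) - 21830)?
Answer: sqrt(1392226819760 + 7123*I*sqrt(1107632469074))/7123 ≈ 165.65 + 0.44598*I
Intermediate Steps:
B = I*sqrt(1107632469074)/7123 (B = sqrt(5748/(3035 - 10158) - 21830) = sqrt(5748/(-7123) - 21830) = sqrt(5748*(-1/7123) - 21830) = sqrt(-5748/7123 - 21830) = sqrt(-155500838/7123) = I*sqrt(1107632469074)/7123 ≈ 147.75*I)
sqrt(27440 + B) = sqrt(27440 + I*sqrt(1107632469074)/7123)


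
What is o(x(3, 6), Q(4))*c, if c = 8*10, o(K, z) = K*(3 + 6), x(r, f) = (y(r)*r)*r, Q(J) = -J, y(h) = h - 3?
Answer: 0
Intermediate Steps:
y(h) = -3 + h
x(r, f) = r²*(-3 + r) (x(r, f) = ((-3 + r)*r)*r = (r*(-3 + r))*r = r²*(-3 + r))
o(K, z) = 9*K (o(K, z) = K*9 = 9*K)
c = 80
o(x(3, 6), Q(4))*c = (9*(3²*(-3 + 3)))*80 = (9*(9*0))*80 = (9*0)*80 = 0*80 = 0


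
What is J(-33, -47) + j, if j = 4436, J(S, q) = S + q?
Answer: 4356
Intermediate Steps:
J(-33, -47) + j = (-33 - 47) + 4436 = -80 + 4436 = 4356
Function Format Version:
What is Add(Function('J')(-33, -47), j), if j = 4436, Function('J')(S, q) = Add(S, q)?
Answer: 4356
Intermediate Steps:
Add(Function('J')(-33, -47), j) = Add(Add(-33, -47), 4436) = Add(-80, 4436) = 4356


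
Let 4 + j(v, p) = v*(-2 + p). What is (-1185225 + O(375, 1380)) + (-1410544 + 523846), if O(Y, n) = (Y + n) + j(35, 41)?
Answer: -2068807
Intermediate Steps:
j(v, p) = -4 + v*(-2 + p)
O(Y, n) = 1361 + Y + n (O(Y, n) = (Y + n) + (-4 - 2*35 + 41*35) = (Y + n) + (-4 - 70 + 1435) = (Y + n) + 1361 = 1361 + Y + n)
(-1185225 + O(375, 1380)) + (-1410544 + 523846) = (-1185225 + (1361 + 375 + 1380)) + (-1410544 + 523846) = (-1185225 + 3116) - 886698 = -1182109 - 886698 = -2068807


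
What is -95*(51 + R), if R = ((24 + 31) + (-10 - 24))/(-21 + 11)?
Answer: -9291/2 ≈ -4645.5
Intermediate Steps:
R = -21/10 (R = (55 - 34)/(-10) = 21*(-⅒) = -21/10 ≈ -2.1000)
-95*(51 + R) = -95*(51 - 21/10) = -95*489/10 = -9291/2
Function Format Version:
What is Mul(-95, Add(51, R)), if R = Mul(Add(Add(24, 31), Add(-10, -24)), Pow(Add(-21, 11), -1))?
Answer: Rational(-9291, 2) ≈ -4645.5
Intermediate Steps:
R = Rational(-21, 10) (R = Mul(Add(55, -34), Pow(-10, -1)) = Mul(21, Rational(-1, 10)) = Rational(-21, 10) ≈ -2.1000)
Mul(-95, Add(51, R)) = Mul(-95, Add(51, Rational(-21, 10))) = Mul(-95, Rational(489, 10)) = Rational(-9291, 2)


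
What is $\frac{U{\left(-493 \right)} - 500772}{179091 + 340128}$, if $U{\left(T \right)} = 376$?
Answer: $- \frac{500396}{519219} \approx -0.96375$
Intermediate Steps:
$\frac{U{\left(-493 \right)} - 500772}{179091 + 340128} = \frac{376 - 500772}{179091 + 340128} = \frac{376 - 500772}{519219} = \left(-500396\right) \frac{1}{519219} = - \frac{500396}{519219}$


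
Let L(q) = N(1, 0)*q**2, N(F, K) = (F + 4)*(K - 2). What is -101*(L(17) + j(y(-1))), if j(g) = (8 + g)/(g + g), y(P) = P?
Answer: 584487/2 ≈ 2.9224e+5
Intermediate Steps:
j(g) = (8 + g)/(2*g) (j(g) = (8 + g)/((2*g)) = (8 + g)*(1/(2*g)) = (8 + g)/(2*g))
N(F, K) = (-2 + K)*(4 + F) (N(F, K) = (4 + F)*(-2 + K) = (-2 + K)*(4 + F))
L(q) = -10*q**2 (L(q) = (-8 - 2*1 + 4*0 + 1*0)*q**2 = (-8 - 2 + 0 + 0)*q**2 = -10*q**2)
-101*(L(17) + j(y(-1))) = -101*(-10*17**2 + (1/2)*(8 - 1)/(-1)) = -101*(-10*289 + (1/2)*(-1)*7) = -101*(-2890 - 7/2) = -101*(-5787/2) = 584487/2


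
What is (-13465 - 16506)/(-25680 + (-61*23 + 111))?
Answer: 29971/26972 ≈ 1.1112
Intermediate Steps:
(-13465 - 16506)/(-25680 + (-61*23 + 111)) = -29971/(-25680 + (-1403 + 111)) = -29971/(-25680 - 1292) = -29971/(-26972) = -29971*(-1/26972) = 29971/26972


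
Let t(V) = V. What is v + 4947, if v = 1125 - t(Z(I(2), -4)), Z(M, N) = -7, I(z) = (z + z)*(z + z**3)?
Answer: 6079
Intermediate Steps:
I(z) = 2*z*(z + z**3) (I(z) = (2*z)*(z + z**3) = 2*z*(z + z**3))
v = 1132 (v = 1125 - 1*(-7) = 1125 + 7 = 1132)
v + 4947 = 1132 + 4947 = 6079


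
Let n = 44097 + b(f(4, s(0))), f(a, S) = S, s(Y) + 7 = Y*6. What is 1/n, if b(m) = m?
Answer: 1/44090 ≈ 2.2681e-5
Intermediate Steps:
s(Y) = -7 + 6*Y (s(Y) = -7 + Y*6 = -7 + 6*Y)
n = 44090 (n = 44097 + (-7 + 6*0) = 44097 + (-7 + 0) = 44097 - 7 = 44090)
1/n = 1/44090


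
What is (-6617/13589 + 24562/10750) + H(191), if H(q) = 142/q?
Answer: 35453949844/13950807125 ≈ 2.5414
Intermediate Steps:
(-6617/13589 + 24562/10750) + H(191) = (-6617/13589 + 24562/10750) + 142/191 = (-6617*1/13589 + 24562*(1/10750)) + 142*(1/191) = (-6617/13589 + 12281/5375) + 142/191 = 131320134/73040875 + 142/191 = 35453949844/13950807125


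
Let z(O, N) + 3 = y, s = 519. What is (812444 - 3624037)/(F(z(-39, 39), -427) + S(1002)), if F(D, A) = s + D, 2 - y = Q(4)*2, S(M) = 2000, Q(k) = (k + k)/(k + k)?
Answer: -75989/68 ≈ -1117.5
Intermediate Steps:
Q(k) = 1 (Q(k) = (2*k)/((2*k)) = (2*k)*(1/(2*k)) = 1)
y = 0 (y = 2 - 2 = 0)
z(O, N) = -3 (z(O, N) = -3 + 0 = -3)
F(D, A) = 519 + D
(812444 - 3624037)/(F(z(-39, 39), -427) + S(1002)) = (812444 - 3624037)/((519 - 3) + 2000) = -2811593/(516 + 2000) = -2811593/2516 = -2811593*1/2516 = -75989/68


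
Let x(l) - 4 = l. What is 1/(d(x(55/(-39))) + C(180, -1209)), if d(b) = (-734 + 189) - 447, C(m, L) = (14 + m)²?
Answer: 1/36644 ≈ 2.7290e-5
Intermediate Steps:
x(l) = 4 + l
d(b) = -992 (d(b) = -545 - 447 = -992)
1/(d(x(55/(-39))) + C(180, -1209)) = 1/(-992 + (14 + 180)²) = 1/(-992 + 194²) = 1/(-992 + 37636) = 1/36644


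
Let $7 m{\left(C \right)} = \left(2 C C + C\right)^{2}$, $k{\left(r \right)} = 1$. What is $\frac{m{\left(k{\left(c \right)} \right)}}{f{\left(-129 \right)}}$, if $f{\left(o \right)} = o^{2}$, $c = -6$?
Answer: $\frac{1}{12943} \approx 7.7262 \cdot 10^{-5}$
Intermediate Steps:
$m{\left(C \right)} = \frac{\left(C + 2 C^{2}\right)^{2}}{7}$ ($m{\left(C \right)} = \frac{\left(2 C C + C\right)^{2}}{7} = \frac{\left(2 C^{2} + C\right)^{2}}{7} = \frac{\left(C + 2 C^{2}\right)^{2}}{7}$)
$\frac{m{\left(k{\left(c \right)} \right)}}{f{\left(-129 \right)}} = \frac{\frac{1}{7} \cdot 1^{2} \left(1 + 2 \cdot 1\right)^{2}}{\left(-129\right)^{2}} = \frac{\frac{1}{7} \cdot 1 \left(1 + 2\right)^{2}}{16641} = \frac{1}{7} \cdot 1 \cdot 3^{2} \cdot \frac{1}{16641} = \frac{1}{7} \cdot 1 \cdot 9 \cdot \frac{1}{16641} = \frac{9}{7} \cdot \frac{1}{16641} = \frac{1}{12943}$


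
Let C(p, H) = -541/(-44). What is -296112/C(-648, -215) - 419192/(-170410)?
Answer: -1110016418804/46095905 ≈ -24081.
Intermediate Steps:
C(p, H) = 541/44 (C(p, H) = -541*(-1/44) = 541/44)
-296112/C(-648, -215) - 419192/(-170410) = -296112/541/44 - 419192/(-170410) = -296112*44/541 - 419192*(-1/170410) = -13028928/541 + 209596/85205 = -1110016418804/46095905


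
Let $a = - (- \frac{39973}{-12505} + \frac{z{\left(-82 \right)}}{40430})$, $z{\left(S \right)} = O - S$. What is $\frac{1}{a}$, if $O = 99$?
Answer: $- \frac{101115430}{323674359} \approx -0.3124$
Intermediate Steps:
$z{\left(S \right)} = 99 - S$
$a = - \frac{323674359}{101115430}$ ($a = - (- \frac{39973}{-12505} + \frac{99 - -82}{40430}) = - (\left(-39973\right) \left(- \frac{1}{12505}\right) + \left(99 + 82\right) \frac{1}{40430}) = - (\frac{39973}{12505} + 181 \cdot \frac{1}{40430}) = - (\frac{39973}{12505} + \frac{181}{40430}) = \left(-1\right) \frac{323674359}{101115430} = - \frac{323674359}{101115430} \approx -3.201$)
$\frac{1}{a} = \frac{1}{- \frac{323674359}{101115430}} = - \frac{101115430}{323674359}$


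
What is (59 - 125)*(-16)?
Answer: 1056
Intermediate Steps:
(59 - 125)*(-16) = -66*(-16) = 1056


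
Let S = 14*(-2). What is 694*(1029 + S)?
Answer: 694694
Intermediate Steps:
S = -28
694*(1029 + S) = 694*(1029 - 28) = 694*1001 = 694694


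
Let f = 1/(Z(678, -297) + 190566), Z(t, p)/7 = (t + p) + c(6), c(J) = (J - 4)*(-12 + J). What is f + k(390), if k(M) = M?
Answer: 75328111/193149 ≈ 390.00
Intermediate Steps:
c(J) = (-12 + J)*(-4 + J) (c(J) = (-4 + J)*(-12 + J) = (-12 + J)*(-4 + J))
Z(t, p) = -84 + 7*p + 7*t (Z(t, p) = 7*((t + p) + (48 + 6² - 16*6)) = 7*((p + t) + (48 + 36 - 96)) = 7*((p + t) - 12) = 7*(-12 + p + t) = -84 + 7*p + 7*t)
f = 1/193149 (f = 1/((-84 + 7*(-297) + 7*678) + 190566) = 1/((-84 - 2079 + 4746) + 190566) = 1/(2583 + 190566) = 1/193149 ≈ 5.1774e-6)
f + k(390) = 1/193149 + 390 = 75328111/193149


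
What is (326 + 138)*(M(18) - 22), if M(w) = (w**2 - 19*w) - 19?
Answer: -27376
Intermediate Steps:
M(w) = -19 + w**2 - 19*w
(326 + 138)*(M(18) - 22) = (326 + 138)*((-19 + 18**2 - 19*18) - 22) = 464*((-19 + 324 - 342) - 22) = 464*(-37 - 22) = 464*(-59) = -27376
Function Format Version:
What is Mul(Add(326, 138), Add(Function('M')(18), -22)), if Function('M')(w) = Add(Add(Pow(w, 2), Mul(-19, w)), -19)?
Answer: -27376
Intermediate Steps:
Function('M')(w) = Add(-19, Pow(w, 2), Mul(-19, w))
Mul(Add(326, 138), Add(Function('M')(18), -22)) = Mul(Add(326, 138), Add(Add(-19, Pow(18, 2), Mul(-19, 18)), -22)) = Mul(464, Add(Add(-19, 324, -342), -22)) = Mul(464, Add(-37, -22)) = Mul(464, -59) = -27376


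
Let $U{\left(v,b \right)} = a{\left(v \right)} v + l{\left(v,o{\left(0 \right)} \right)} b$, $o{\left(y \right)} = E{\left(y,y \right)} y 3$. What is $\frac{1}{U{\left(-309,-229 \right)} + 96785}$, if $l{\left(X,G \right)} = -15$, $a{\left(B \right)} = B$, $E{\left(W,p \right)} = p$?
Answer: $\frac{1}{195701} \approx 5.1098 \cdot 10^{-6}$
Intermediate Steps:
$o{\left(y \right)} = 3 y^{2}$ ($o{\left(y \right)} = y y 3 = y^{2} \cdot 3 = 3 y^{2}$)
$U{\left(v,b \right)} = v^{2} - 15 b$ ($U{\left(v,b \right)} = v v - 15 b = v^{2} - 15 b$)
$\frac{1}{U{\left(-309,-229 \right)} + 96785} = \frac{1}{\left(\left(-309\right)^{2} - -3435\right) + 96785} = \frac{1}{\left(95481 + 3435\right) + 96785} = \frac{1}{98916 + 96785} = \frac{1}{195701}$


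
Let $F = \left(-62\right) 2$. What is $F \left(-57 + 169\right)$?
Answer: $-13888$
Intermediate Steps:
$F = -124$
$F \left(-57 + 169\right) = - 124 \left(-57 + 169\right) = \left(-124\right) 112 = -13888$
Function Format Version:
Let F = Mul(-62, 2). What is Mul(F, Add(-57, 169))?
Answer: -13888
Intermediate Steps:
F = -124
Mul(F, Add(-57, 169)) = Mul(-124, Add(-57, 169)) = Mul(-124, 112) = -13888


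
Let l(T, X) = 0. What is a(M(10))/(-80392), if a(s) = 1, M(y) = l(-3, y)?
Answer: -1/80392 ≈ -1.2439e-5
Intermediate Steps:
M(y) = 0
a(M(10))/(-80392) = 1/(-80392) = 1*(-1/80392) = -1/80392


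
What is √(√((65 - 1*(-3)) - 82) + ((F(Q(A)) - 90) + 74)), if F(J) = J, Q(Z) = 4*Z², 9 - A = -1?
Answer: √(384 + I*√14) ≈ 19.596 + 0.09547*I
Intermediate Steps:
A = 10 (A = 9 - 1*(-1) = 9 + 1 = 10)
√(√((65 - 1*(-3)) - 82) + ((F(Q(A)) - 90) + 74)) = √(√((65 - 1*(-3)) - 82) + ((4*10² - 90) + 74)) = √(√((65 + 3) - 82) + ((4*100 - 90) + 74)) = √(√(68 - 82) + ((400 - 90) + 74)) = √(√(-14) + (310 + 74)) = √(I*√14 + 384) = √(384 + I*√14)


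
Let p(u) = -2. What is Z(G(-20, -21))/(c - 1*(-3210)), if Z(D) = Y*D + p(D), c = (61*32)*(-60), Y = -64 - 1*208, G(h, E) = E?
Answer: -571/11391 ≈ -0.050127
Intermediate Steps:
Y = -272 (Y = -64 - 208 = -272)
c = -117120 (c = 1952*(-60) = -117120)
Z(D) = -2 - 272*D (Z(D) = -272*D - 2 = -2 - 272*D)
Z(G(-20, -21))/(c - 1*(-3210)) = (-2 - 272*(-21))/(-117120 - 1*(-3210)) = (-2 + 5712)/(-117120 + 3210) = 5710/(-113910) = 5710*(-1/113910) = -571/11391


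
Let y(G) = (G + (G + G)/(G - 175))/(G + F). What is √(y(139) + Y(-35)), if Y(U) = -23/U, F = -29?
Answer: √9874865/2310 ≈ 1.3604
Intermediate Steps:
y(G) = (G + 2*G/(-175 + G))/(-29 + G) (y(G) = (G + (G + G)/(G - 175))/(G - 29) = (G + (2*G)/(-175 + G))/(-29 + G) = (G + 2*G/(-175 + G))/(-29 + G))
√(y(139) + Y(-35)) = √(139*(-173 + 139)/(5075 + 139² - 204*139) - 23/(-35)) = √(139*(-34)/(5075 + 19321 - 28356) - 23*(-1/35)) = √(139*(-34)/(-3960) + 23/35) = √(139*(-1/3960)*(-34) + 23/35) = √(2363/1980 + 23/35) = √(25649/13860) = √9874865/2310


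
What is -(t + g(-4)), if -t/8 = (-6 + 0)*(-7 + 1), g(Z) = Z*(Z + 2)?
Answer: 280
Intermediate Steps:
g(Z) = Z*(2 + Z)
t = -288 (t = -8*(-6 + 0)*(-7 + 1) = -(-48)*(-6) = -8*36 = -288)
-(t + g(-4)) = -(-288 - 4*(2 - 4)) = -(-288 - 4*(-2)) = -(-288 + 8) = -1*(-280) = 280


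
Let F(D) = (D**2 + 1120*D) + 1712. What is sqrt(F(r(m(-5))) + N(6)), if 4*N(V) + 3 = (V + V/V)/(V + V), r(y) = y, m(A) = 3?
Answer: sqrt(731577)/12 ≈ 71.277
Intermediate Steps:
N(V) = -3/4 + (1 + V)/(8*V) (N(V) = -3/4 + ((V + V/V)/(V + V))/4 = -3/4 + ((V + 1)/((2*V)))/4 = -3/4 + ((1 + V)*(1/(2*V)))/4 = -3/4 + ((1 + V)/(2*V))/4 = -3/4 + (1 + V)/(8*V))
F(D) = 1712 + D**2 + 1120*D
sqrt(F(r(m(-5))) + N(6)) = sqrt((1712 + 3**2 + 1120*3) + (1/8)*(1 - 5*6)/6) = sqrt((1712 + 9 + 3360) + (1/8)*(1/6)*(1 - 30)) = sqrt(5081 + (1/8)*(1/6)*(-29)) = sqrt(5081 - 29/48) = sqrt(243859/48) = sqrt(731577)/12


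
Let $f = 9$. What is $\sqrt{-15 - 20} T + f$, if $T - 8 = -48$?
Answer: $9 - 40 i \sqrt{35} \approx 9.0 - 236.64 i$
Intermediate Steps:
$T = -40$ ($T = 8 - 48 = -40$)
$\sqrt{-15 - 20} T + f = \sqrt{-15 - 20} \left(-40\right) + 9 = \sqrt{-35} \left(-40\right) + 9 = i \sqrt{35} \left(-40\right) + 9 = - 40 i \sqrt{35} + 9 = 9 - 40 i \sqrt{35}$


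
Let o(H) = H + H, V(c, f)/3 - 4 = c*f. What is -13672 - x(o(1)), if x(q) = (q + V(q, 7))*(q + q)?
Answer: -13896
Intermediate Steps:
V(c, f) = 12 + 3*c*f (V(c, f) = 12 + 3*(c*f) = 12 + 3*c*f)
o(H) = 2*H
x(q) = 2*q*(12 + 22*q) (x(q) = (q + (12 + 3*q*7))*(q + q) = (q + (12 + 21*q))*(2*q) = (12 + 22*q)*(2*q) = 2*q*(12 + 22*q))
-13672 - x(o(1)) = -13672 - 4*2*1*(6 + 11*(2*1)) = -13672 - 4*2*(6 + 11*2) = -13672 - 4*2*(6 + 22) = -13672 - 4*2*28 = -13672 - 1*224 = -13672 - 224 = -13896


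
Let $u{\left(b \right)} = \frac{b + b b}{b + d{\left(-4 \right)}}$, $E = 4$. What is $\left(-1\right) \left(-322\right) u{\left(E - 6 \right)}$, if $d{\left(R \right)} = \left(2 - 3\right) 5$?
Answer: $-92$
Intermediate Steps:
$d{\left(R \right)} = -5$ ($d{\left(R \right)} = \left(-1\right) 5 = -5$)
$u{\left(b \right)} = \frac{b + b^{2}}{-5 + b}$ ($u{\left(b \right)} = \frac{b + b b}{b - 5} = \frac{b + b^{2}}{-5 + b}$)
$\left(-1\right) \left(-322\right) u{\left(E - 6 \right)} = \left(-1\right) \left(-322\right) \frac{\left(4 - 6\right) \left(1 + \left(4 - 6\right)\right)}{-5 + \left(4 - 6\right)} = 322 \frac{\left(4 - 6\right) \left(1 + \left(4 - 6\right)\right)}{-5 + \left(4 - 6\right)} = 322 \left(- \frac{2 \left(1 - 2\right)}{-5 - 2}\right) = 322 \left(\left(-2\right) \frac{1}{-7} \left(-1\right)\right) = 322 \left(\left(-2\right) \left(- \frac{1}{7}\right) \left(-1\right)\right) = 322 \left(- \frac{2}{7}\right) = -92$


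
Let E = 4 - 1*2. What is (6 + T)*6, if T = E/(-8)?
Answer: 69/2 ≈ 34.500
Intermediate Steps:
E = 2 (E = 4 - 2 = 2)
T = -¼ (T = 2/(-8) = 2*(-⅛) = -¼ ≈ -0.25000)
(6 + T)*6 = (6 - ¼)*6 = (23/4)*6 = 69/2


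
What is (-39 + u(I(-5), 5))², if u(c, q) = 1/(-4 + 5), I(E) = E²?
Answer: 1444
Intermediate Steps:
u(c, q) = 1 (u(c, q) = 1/1 = 1)
(-39 + u(I(-5), 5))² = (-39 + 1)² = (-38)² = 1444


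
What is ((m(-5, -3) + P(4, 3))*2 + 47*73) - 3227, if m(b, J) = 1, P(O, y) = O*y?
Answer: 230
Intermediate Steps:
((m(-5, -3) + P(4, 3))*2 + 47*73) - 3227 = ((1 + 4*3)*2 + 47*73) - 3227 = ((1 + 12)*2 + 3431) - 3227 = (13*2 + 3431) - 3227 = (26 + 3431) - 3227 = 3457 - 3227 = 230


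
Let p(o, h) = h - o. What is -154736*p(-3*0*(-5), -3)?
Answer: 464208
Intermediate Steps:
-154736*p(-3*0*(-5), -3) = -154736*(-3 - (-3*0)*(-5)) = -154736*(-3 - 0*(-5)) = -154736*(-3 - 1*0) = -154736*(-3 + 0) = -154736*(-3) = 464208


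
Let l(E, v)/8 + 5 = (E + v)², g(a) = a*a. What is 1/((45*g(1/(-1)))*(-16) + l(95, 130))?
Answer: 1/404240 ≈ 2.4738e-6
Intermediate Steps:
g(a) = a²
l(E, v) = -40 + 8*(E + v)²
1/((45*g(1/(-1)))*(-16) + l(95, 130)) = 1/((45*(1/(-1))²)*(-16) + (-40 + 8*(95 + 130)²)) = 1/((45*(-1)²)*(-16) + (-40 + 8*225²)) = 1/((45*1)*(-16) + (-40 + 8*50625)) = 1/(45*(-16) + (-40 + 405000)) = 1/(-720 + 404960) = 1/404240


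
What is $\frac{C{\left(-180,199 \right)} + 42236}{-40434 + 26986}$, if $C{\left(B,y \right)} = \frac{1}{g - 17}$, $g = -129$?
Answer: $- \frac{6166455}{1963408} \approx -3.1407$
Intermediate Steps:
$C{\left(B,y \right)} = - \frac{1}{146}$ ($C{\left(B,y \right)} = \frac{1}{-129 - 17} = \frac{1}{-146} = - \frac{1}{146}$)
$\frac{C{\left(-180,199 \right)} + 42236}{-40434 + 26986} = \frac{- \frac{1}{146} + 42236}{-40434 + 26986} = \frac{6166455}{146 \left(-13448\right)} = \frac{6166455}{146} \left(- \frac{1}{13448}\right) = - \frac{6166455}{1963408}$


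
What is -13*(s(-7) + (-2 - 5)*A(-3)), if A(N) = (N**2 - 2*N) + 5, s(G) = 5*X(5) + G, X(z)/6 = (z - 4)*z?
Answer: -39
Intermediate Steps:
X(z) = 6*z*(-4 + z) (X(z) = 6*((z - 4)*z) = 6*((-4 + z)*z) = 6*(z*(-4 + z)) = 6*z*(-4 + z))
s(G) = 150 + G (s(G) = 5*(6*5*(-4 + 5)) + G = 5*(6*5*1) + G = 5*30 + G = 150 + G)
A(N) = 5 + N**2 - 2*N
-13*(s(-7) + (-2 - 5)*A(-3)) = -13*((150 - 7) + (-2 - 5)*(5 + (-3)**2 - 2*(-3))) = -13*(143 - 7*(5 + 9 + 6)) = -13*(143 - 7*20) = -13*(143 - 140) = -13*3 = -39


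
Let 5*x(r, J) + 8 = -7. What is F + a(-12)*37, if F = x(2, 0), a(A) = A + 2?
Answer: -373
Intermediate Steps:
x(r, J) = -3 (x(r, J) = -8/5 + (1/5)*(-7) = -8/5 - 7/5 = -3)
a(A) = 2 + A
F = -3
F + a(-12)*37 = -3 + (2 - 12)*37 = -3 - 10*37 = -3 - 370 = -373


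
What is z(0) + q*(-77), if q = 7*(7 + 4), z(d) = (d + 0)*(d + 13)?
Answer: -5929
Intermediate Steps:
z(d) = d*(13 + d)
q = 77 (q = 7*11 = 77)
z(0) + q*(-77) = 0*(13 + 0) + 77*(-77) = 0*13 - 5929 = 0 - 5929 = -5929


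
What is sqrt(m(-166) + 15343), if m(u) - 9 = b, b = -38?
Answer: sqrt(15314) ≈ 123.75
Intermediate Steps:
m(u) = -29 (m(u) = 9 - 38 = -29)
sqrt(m(-166) + 15343) = sqrt(-29 + 15343) = sqrt(15314)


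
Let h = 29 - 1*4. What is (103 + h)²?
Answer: 16384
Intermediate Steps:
h = 25 (h = 29 - 4 = 25)
(103 + h)² = (103 + 25)² = 128² = 16384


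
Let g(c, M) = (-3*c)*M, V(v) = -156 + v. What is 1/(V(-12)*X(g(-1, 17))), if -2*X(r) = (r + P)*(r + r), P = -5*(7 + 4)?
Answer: -1/34272 ≈ -2.9178e-5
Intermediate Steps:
P = -55 (P = -5*11 = -55)
g(c, M) = -3*M*c
X(r) = -r*(-55 + r) (X(r) = -(r - 55)*(r + r)/2 = -(-55 + r)*2*r/2 = -r*(-55 + r))
1/(V(-12)*X(g(-1, 17))) = 1/((-156 - 12)*(((-3*17*(-1))*(55 - (-3)*17*(-1))))) = 1/((-168)*((51*(55 - 1*51)))) = -1/(51*(55 - 51))/168 = -1/(168*(51*4)) = -1/168/204 = -1/168*1/204 = -1/34272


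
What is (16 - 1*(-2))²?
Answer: 324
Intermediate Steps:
(16 - 1*(-2))² = (16 + 2)² = 18² = 324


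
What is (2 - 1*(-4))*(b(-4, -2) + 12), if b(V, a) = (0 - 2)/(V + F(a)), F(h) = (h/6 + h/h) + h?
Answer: 297/4 ≈ 74.250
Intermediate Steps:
F(h) = 1 + 7*h/6 (F(h) = (h*(⅙) + 1) + h = (h/6 + 1) + h = (1 + h/6) + h = 1 + 7*h/6)
b(V, a) = -2/(1 + V + 7*a/6) (b(V, a) = (0 - 2)/(V + (1 + 7*a/6)) = -2/(1 + V + 7*a/6))
(2 - 1*(-4))*(b(-4, -2) + 12) = (2 - 1*(-4))*(-12/(6 + 6*(-4) + 7*(-2)) + 12) = (2 + 4)*(-12/(6 - 24 - 14) + 12) = 6*(-12/(-32) + 12) = 6*(-12*(-1/32) + 12) = 6*(3/8 + 12) = 6*(99/8) = 297/4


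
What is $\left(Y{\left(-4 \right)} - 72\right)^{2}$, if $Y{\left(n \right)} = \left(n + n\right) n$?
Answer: $1600$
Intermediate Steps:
$Y{\left(n \right)} = 2 n^{2}$ ($Y{\left(n \right)} = 2 n n = 2 n^{2}$)
$\left(Y{\left(-4 \right)} - 72\right)^{2} = \left(2 \left(-4\right)^{2} - 72\right)^{2} = \left(2 \cdot 16 - 72\right)^{2} = \left(32 - 72\right)^{2} = \left(-40\right)^{2} = 1600$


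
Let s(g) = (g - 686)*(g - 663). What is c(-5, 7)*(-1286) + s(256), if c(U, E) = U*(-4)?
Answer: 149290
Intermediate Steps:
s(g) = (-686 + g)*(-663 + g)
c(U, E) = -4*U
c(-5, 7)*(-1286) + s(256) = -4*(-5)*(-1286) + (454818 + 256² - 1349*256) = 20*(-1286) + (454818 + 65536 - 345344) = -25720 + 175010 = 149290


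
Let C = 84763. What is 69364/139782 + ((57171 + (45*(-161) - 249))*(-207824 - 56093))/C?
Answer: -916310340955453/5924170833 ≈ -1.5467e+5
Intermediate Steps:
69364/139782 + ((57171 + (45*(-161) - 249))*(-207824 - 56093))/C = 69364/139782 + ((57171 + (45*(-161) - 249))*(-207824 - 56093))/84763 = 69364*(1/139782) + ((57171 + (-7245 - 249))*(-263917))*(1/84763) = 34682/69891 + ((57171 - 7494)*(-263917))*(1/84763) = 34682/69891 + (49677*(-263917))*(1/84763) = 34682/69891 - 13110604809*1/84763 = 34682/69891 - 13110604809/84763 = -916310340955453/5924170833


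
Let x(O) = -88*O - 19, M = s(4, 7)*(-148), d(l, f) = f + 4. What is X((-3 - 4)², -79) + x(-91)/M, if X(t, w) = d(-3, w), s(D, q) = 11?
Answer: -130089/1628 ≈ -79.907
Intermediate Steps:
d(l, f) = 4 + f
X(t, w) = 4 + w
M = -1628 (M = 11*(-148) = -1628)
x(O) = -19 - 88*O
X((-3 - 4)², -79) + x(-91)/M = (4 - 79) + (-19 - 88*(-91))/(-1628) = -75 + (-19 + 8008)*(-1/1628) = -75 + 7989*(-1/1628) = -75 - 7989/1628 = -130089/1628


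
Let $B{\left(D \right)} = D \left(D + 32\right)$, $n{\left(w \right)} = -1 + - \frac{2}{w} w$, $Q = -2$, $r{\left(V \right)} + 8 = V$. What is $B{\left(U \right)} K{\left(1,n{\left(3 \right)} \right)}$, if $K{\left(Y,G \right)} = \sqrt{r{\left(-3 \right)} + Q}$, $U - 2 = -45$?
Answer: $473 i \sqrt{13} \approx 1705.4 i$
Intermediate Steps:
$r{\left(V \right)} = -8 + V$
$U = -43$ ($U = 2 - 45 = -43$)
$n{\left(w \right)} = -3$ ($n{\left(w \right)} = -1 - 2 = -3$)
$K{\left(Y,G \right)} = i \sqrt{13}$ ($K{\left(Y,G \right)} = \sqrt{\left(-8 - 3\right) - 2} = \sqrt{-11 - 2} = \sqrt{-13} = i \sqrt{13}$)
$B{\left(D \right)} = D \left(32 + D\right)$
$B{\left(U \right)} K{\left(1,n{\left(3 \right)} \right)} = - 43 \left(32 - 43\right) i \sqrt{13} = \left(-43\right) \left(-11\right) i \sqrt{13} = 473 i \sqrt{13}$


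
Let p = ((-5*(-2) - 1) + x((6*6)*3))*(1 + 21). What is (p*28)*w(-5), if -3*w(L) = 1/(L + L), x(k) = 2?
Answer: 3388/15 ≈ 225.87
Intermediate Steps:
w(L) = -1/(6*L) (w(L) = -1/(3*(L + L)) = -1/(2*L)/3 = -1/(6*L))
p = 242 (p = ((-5*(-2) - 1) + 2)*(1 + 21) = ((10 - 1) + 2)*22 = (9 + 2)*22 = 11*22 = 242)
(p*28)*w(-5) = (242*28)*(-⅙/(-5)) = 6776*(-⅙*(-⅕)) = 6776*(1/30) = 3388/15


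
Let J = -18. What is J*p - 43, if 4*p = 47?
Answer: -509/2 ≈ -254.50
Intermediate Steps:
p = 47/4 (p = (¼)*47 = 47/4 ≈ 11.750)
J*p - 43 = -18*47/4 - 43 = -423/2 - 43 = -509/2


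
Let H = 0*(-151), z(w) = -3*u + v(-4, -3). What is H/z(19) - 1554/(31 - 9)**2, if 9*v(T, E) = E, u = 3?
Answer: -777/242 ≈ -3.2107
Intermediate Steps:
v(T, E) = E/9
z(w) = -28/3 (z(w) = -3*3 + (1/9)*(-3) = -9 - 1/3 = -28/3)
H = 0
H/z(19) - 1554/(31 - 9)**2 = 0/(-28/3) - 1554/(31 - 9)**2 = 0*(-3/28) - 1554/(22**2) = 0 - 1554/484 = 0 - 1554*1/484 = 0 - 777/242 = -777/242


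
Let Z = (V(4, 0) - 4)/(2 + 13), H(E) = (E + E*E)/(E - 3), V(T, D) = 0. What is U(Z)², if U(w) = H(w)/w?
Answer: 121/2401 ≈ 0.050396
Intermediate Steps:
H(E) = (E + E²)/(-3 + E)
Z = -4/15 (Z = (0 - 4)/(2 + 13) = -4/15 ≈ -0.26667)
U(w) = (1 + w)/(-3 + w) (U(w) = (w*(1 + w)/(-3 + w))/w = (1 + w)/(-3 + w))
U(Z)² = ((1 - 4/15)/(-3 - 4/15))² = ((11/15)/(-49/15))² = (-15/49*11/15)² = (-11/49)² = 121/2401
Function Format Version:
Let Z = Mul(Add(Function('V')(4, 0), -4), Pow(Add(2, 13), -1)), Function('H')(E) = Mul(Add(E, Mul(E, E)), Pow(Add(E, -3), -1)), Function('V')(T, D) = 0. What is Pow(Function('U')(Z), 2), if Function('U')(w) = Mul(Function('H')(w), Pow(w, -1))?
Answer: Rational(121, 2401) ≈ 0.050396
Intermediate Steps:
Function('H')(E) = Mul(Pow(Add(-3, E), -1), Add(E, Pow(E, 2))) (Function('H')(E) = Mul(Add(E, Pow(E, 2)), Pow(Add(-3, E), -1)) = Mul(Pow(Add(-3, E), -1), Add(E, Pow(E, 2))))
Z = Rational(-4, 15) (Z = Mul(Add(0, -4), Pow(Add(2, 13), -1)) = Mul(-4, Pow(15, -1)) = Mul(-4, Rational(1, 15)) = Rational(-4, 15) ≈ -0.26667)
Function('U')(w) = Mul(Pow(Add(-3, w), -1), Add(1, w)) (Function('U')(w) = Mul(Mul(w, Pow(Add(-3, w), -1), Add(1, w)), Pow(w, -1)) = Mul(Pow(Add(-3, w), -1), Add(1, w)))
Pow(Function('U')(Z), 2) = Pow(Mul(Pow(Add(-3, Rational(-4, 15)), -1), Add(1, Rational(-4, 15))), 2) = Pow(Mul(Pow(Rational(-49, 15), -1), Rational(11, 15)), 2) = Pow(Mul(Rational(-15, 49), Rational(11, 15)), 2) = Pow(Rational(-11, 49), 2) = Rational(121, 2401)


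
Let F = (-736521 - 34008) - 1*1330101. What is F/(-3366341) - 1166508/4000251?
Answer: 1492061183634/4488736317197 ≈ 0.33240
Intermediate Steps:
F = -2100630 (F = -770529 - 1330101 = -2100630)
F/(-3366341) - 1166508/4000251 = -2100630/(-3366341) - 1166508/4000251 = -2100630*(-1/3366341) - 1166508*1/4000251 = 2100630/3366341 - 388836/1333417 = 1492061183634/4488736317197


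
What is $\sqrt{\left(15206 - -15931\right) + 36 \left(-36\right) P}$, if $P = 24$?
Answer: $\sqrt{33} \approx 5.7446$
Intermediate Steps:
$\sqrt{\left(15206 - -15931\right) + 36 \left(-36\right) P} = \sqrt{\left(15206 - -15931\right) + 36 \left(-36\right) 24} = \sqrt{\left(15206 + 15931\right) - 31104} = \sqrt{31137 - 31104} = \sqrt{33}$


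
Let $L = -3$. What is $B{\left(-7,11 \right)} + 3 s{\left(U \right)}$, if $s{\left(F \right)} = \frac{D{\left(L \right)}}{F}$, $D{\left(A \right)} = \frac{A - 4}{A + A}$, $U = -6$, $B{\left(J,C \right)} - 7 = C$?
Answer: $\frac{209}{12} \approx 17.417$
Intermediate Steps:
$B{\left(J,C \right)} = 7 + C$
$D{\left(A \right)} = \frac{-4 + A}{2 A}$
$s{\left(F \right)} = \frac{7}{6 F}$ ($s{\left(F \right)} = \frac{\frac{1}{2} \frac{1}{-3} \left(-4 - 3\right)}{F} = \frac{\frac{1}{2} \left(- \frac{1}{3}\right) \left(-7\right)}{F} = \frac{7}{6 F}$)
$B{\left(-7,11 \right)} + 3 s{\left(U \right)} = \left(7 + 11\right) + 3 \frac{7}{6 \left(-6\right)} = 18 + 3 \cdot \frac{7}{6} \left(- \frac{1}{6}\right) = 18 + 3 \left(- \frac{7}{36}\right) = 18 - \frac{7}{12} = \frac{209}{12}$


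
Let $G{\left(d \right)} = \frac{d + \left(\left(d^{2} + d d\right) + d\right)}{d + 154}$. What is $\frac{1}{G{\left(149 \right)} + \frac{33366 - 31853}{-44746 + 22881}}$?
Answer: $\frac{2208365}{325635687} \approx 0.0067817$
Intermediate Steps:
$G{\left(d \right)} = \frac{2 d + 2 d^{2}}{154 + d}$ ($G{\left(d \right)} = \frac{d + \left(\left(d^{2} + d^{2}\right) + d\right)}{154 + d} = \frac{d + \left(2 d^{2} + d\right)}{154 + d} = \frac{d + \left(d + 2 d^{2}\right)}{154 + d} = \frac{2 d + 2 d^{2}}{154 + d}$)
$\frac{1}{G{\left(149 \right)} + \frac{33366 - 31853}{-44746 + 22881}} = \frac{1}{2 \cdot 149 \frac{1}{154 + 149} \left(1 + 149\right) + \frac{33366 - 31853}{-44746 + 22881}} = \frac{1}{2 \cdot 149 \cdot \frac{1}{303} \cdot 150 + \frac{1513}{-21865}} = \frac{1}{2 \cdot 149 \cdot \frac{1}{303} \cdot 150 + 1513 \left(- \frac{1}{21865}\right)} = \frac{1}{\frac{14900}{101} - \frac{1513}{21865}} = \frac{1}{\frac{325635687}{2208365}} = \frac{2208365}{325635687}$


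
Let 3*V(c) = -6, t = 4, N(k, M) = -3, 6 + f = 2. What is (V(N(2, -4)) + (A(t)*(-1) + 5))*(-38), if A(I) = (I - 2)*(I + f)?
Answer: -114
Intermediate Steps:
f = -4 (f = -6 + 2 = -4)
V(c) = -2 (V(c) = (⅓)*(-6) = -2)
A(I) = (-4 + I)*(-2 + I) (A(I) = (I - 2)*(I - 4) = (-2 + I)*(-4 + I) = (-4 + I)*(-2 + I))
(V(N(2, -4)) + (A(t)*(-1) + 5))*(-38) = (-2 + ((8 + 4² - 6*4)*(-1) + 5))*(-38) = (-2 + ((8 + 16 - 24)*(-1) + 5))*(-38) = (-2 + (0*(-1) + 5))*(-38) = (-2 + (0 + 5))*(-38) = (-2 + 5)*(-38) = 3*(-38) = -114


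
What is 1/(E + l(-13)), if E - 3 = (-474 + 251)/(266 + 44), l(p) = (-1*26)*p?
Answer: 310/105487 ≈ 0.0029388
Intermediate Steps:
l(p) = -26*p
E = 707/310 (E = 3 + (-474 + 251)/(266 + 44) = 3 - 223/310 = 707/310 ≈ 2.2806)
1/(E + l(-13)) = 1/(707/310 - 26*(-13)) = 1/(707/310 + 338) = 1/(105487/310) = 310/105487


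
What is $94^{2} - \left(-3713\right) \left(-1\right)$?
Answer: $5123$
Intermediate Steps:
$94^{2} - \left(-3713\right) \left(-1\right) = 8836 - 3713 = 5123$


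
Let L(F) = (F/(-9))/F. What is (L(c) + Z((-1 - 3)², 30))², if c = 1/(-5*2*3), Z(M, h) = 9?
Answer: 6400/81 ≈ 79.012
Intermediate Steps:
c = -1/30 (c = 1/(-10*3) = 1/(-30) = -1/30 ≈ -0.033333)
L(F) = -⅑ (L(F) = (F*(-⅑))/F = (-F/9)/F = -⅑)
(L(c) + Z((-1 - 3)², 30))² = (-⅑ + 9)² = (80/9)² = 6400/81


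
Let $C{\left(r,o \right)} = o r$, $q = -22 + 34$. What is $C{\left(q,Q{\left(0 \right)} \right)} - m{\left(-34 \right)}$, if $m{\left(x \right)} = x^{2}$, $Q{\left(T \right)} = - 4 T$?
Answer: $-1156$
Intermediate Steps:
$q = 12$
$C{\left(q,Q{\left(0 \right)} \right)} - m{\left(-34 \right)} = \left(-4\right) 0 \cdot 12 - \left(-34\right)^{2} = 0 \cdot 12 - 1156 = 0 - 1156 = -1156$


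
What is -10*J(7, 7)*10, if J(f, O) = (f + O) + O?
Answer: -2100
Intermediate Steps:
J(f, O) = f + 2*O (J(f, O) = (O + f) + O = f + 2*O)
-10*J(7, 7)*10 = -10*(7 + 2*7)*10 = -10*(7 + 14)*10 = -10*21*10 = -210*10 = -2100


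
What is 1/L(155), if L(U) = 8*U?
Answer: 1/1240 ≈ 0.00080645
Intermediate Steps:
1/L(155) = 1/(8*155) = 1/1240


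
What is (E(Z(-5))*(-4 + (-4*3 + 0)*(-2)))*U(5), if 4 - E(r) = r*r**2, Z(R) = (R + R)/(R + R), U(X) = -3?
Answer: -180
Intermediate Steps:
Z(R) = 1 (Z(R) = (2*R)/((2*R)) = (2*R)*(1/(2*R)) = 1)
E(r) = 4 - r**3 (E(r) = 4 - r*r**2 = 4 - r**3)
(E(Z(-5))*(-4 + (-4*3 + 0)*(-2)))*U(5) = ((4 - 1*1**3)*(-4 + (-4*3 + 0)*(-2)))*(-3) = ((4 - 1*1)*(-4 + (-12 + 0)*(-2)))*(-3) = ((4 - 1)*(-4 - 12*(-2)))*(-3) = (3*(-4 + 24))*(-3) = (3*20)*(-3) = 60*(-3) = -180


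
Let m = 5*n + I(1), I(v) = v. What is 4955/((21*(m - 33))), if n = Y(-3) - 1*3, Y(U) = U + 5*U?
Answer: -4955/2877 ≈ -1.7223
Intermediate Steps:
Y(U) = 6*U
n = -21 (n = 6*(-3) - 1*3 = -18 - 3 = -21)
m = -104 (m = 5*(-21) + 1 = -105 + 1 = -104)
4955/((21*(m - 33))) = 4955/((21*(-104 - 33))) = 4955/((21*(-137))) = 4955/(-2877) = 4955*(-1/2877) = -4955/2877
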